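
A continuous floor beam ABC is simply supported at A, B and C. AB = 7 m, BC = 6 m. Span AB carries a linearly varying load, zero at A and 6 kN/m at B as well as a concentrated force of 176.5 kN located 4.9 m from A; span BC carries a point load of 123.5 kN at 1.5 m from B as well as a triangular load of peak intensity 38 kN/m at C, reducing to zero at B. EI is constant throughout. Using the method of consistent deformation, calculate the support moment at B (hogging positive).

Release continuity at B by inserting a hinge; the redundant is the internal moment M_B. The primary structure is two simply-supported spans AB and BC.
End slopes at the hinge B, treating each span as simply supported:
  span AB: triangular load, peak 6: w₀L³/(45EI) = 45.73/EI
  span AB: point load 176.5 at a = 4.9: Pab(L + a)/(6LEI) = 514.6/EI
  span BC: point load 123.5 at a = 1.5: Pab(L + b)/(6LEI) = 243.1/EI
  span BC: triangular load, peak 38: 7w₀L³/(360EI) = 159.6/EI
  relative rotation θ_0 = (560.3 + 402.7)/EI = 963.1/EI
A unit hogging moment at B produces rotation L₁/(3EI) + L₂/(3EI) = 4.333/EI.
Compatibility: M_B·(L₁+L₂)/(3EI) = θ_0, giving M_B = 222.2 kN·m (hogging).

M_B = 222.2 kN·m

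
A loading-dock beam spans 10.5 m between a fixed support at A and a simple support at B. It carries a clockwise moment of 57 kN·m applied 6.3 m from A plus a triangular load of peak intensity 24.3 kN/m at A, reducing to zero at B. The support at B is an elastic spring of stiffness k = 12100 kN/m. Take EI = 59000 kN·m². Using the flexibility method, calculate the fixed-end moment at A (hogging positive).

M_A = 168 kN·m

Release the roller at B. Primary structure: cantilever fixed at A.
Primary-structure tip deflection at B by superposition:
  clockwise couple 57 at a = 6.3: M₀a(2L − a)/(2EI) = 2639/EI
  triangular load, peak 24.3 at the fixed end: w₀L⁴/(30EI) = 9846/EI
  δ_0 = 12485/EI
Tip deflection under a unit load at B: L³/(3EI) = 385.9/EI.
With EI = 59000 kN·m²: δ_0 = 0.21161 m and δ_{BB} = 0.00654 m/kN.
Compatibility — the spring shortens by R_B/k under the reaction it provides: δ_0 − R_B·δ_{BB} = R_B/k. With 1/k = 0.000083 m/kN, R_B = δ_0 / (δ_{BB} + 1/k) = 0.21161 / (0.00654 + 0.000083) = 31.95 kN.
Moment equilibrium about A: M_A = Σ(load moments about A) − R_B·L = 503.5 − 31.95×10.5 = 168 kN·m.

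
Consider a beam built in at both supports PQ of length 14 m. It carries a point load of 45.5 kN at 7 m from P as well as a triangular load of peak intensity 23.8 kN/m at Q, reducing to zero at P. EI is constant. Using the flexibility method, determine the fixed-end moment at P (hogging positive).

Release both end moments; the primary structure is a simply-supported span PQ with redundants M_P and M_Q.
On the primary (simply-supported) span, the end slopes from the loading are:
  at P: point load 45.5 at a = 7: Pab(L + b)/(6LEI) = 557.4/EI
  at Q: point load 45.5 at a = 7: Pab(L + a)/(6LEI) = 557.4/EI
  at P: triangular load, peak 23.8: 7w₀L³/(360EI) = 1270/EI
  at Q: triangular load, peak 23.8: w₀L³/(45EI) = 1451/EI
  θ_P0 = 1827/EI,  θ_Q0 = 2009/EI
Flexibility coefficients: a unit moment at one end gives L/(3EI) there and L/(6EI) at the far end, so f₁₁ = f₂₂ = 4.667/EI and f₁₂ = f₂₁ = 2.333/EI.
Compatibility — zero rotation at each built-in end:
  4.667 M_P + 2.333 M_Q = 1827
  2.333 M_P + 4.667 M_Q = 2009
Solving the pair gives M_P = 235.1 kN·m and M_Q = 312.9 kN·m (hogging).

M_P = 235.1 kN·m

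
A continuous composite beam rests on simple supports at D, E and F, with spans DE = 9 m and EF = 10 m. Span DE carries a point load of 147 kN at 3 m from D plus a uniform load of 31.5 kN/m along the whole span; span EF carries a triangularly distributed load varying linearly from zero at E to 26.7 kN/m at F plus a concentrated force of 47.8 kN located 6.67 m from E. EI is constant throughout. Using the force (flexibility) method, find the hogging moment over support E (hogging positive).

M_E = 363.1 kN·m

Insert a hinge at E; M_E is the redundant, and each span becomes simply supported.
Rotations at E on the released spans (each span's end-slope, ×1/EI):
  span DE: point load 147 at a = 3: Pab(L + a)/(6LEI) = 588/EI
  span DE: UDL 31.5: wL³/(24EI) = 956.8/EI
  span EF: triangular load, peak 26.7: 7w₀L³/(360EI) = 519.2/EI
  span EF: point load 47.8 at a = 6.67: Pab(L + b)/(6LEI) = 235.9/EI
  relative rotation θ_0 = (1545 + 755)/EI = 2300/EI
A unit hogging moment at E produces rotation L₁/(3EI) + L₂/(3EI) = 6.333/EI.
Compatibility: M_E·(L₁+L₂)/(3EI) = θ_0, giving M_E = 363.1 kN·m (hogging).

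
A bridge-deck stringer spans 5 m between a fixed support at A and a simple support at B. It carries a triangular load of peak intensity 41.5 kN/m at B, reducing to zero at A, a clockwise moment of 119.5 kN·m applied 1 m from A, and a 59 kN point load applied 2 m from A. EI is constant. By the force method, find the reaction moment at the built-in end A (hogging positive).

M_A = 172.1 kN·m

Choose R_B as the redundant. The primary structure is the cantilever fixed at A.
Primary-structure tip deflection at B by superposition:
  triangular load, peak 41.5 at the free end: 11w₀L⁴/(120EI) = 2378/EI
  clockwise couple 119.5 at a = 1: M₀a(2L − a)/(2EI) = 537.8/EI
  point load 59 at a = 2: Pa²(3L − a)/(6EI) = 511.3/EI
  δ_0 = 3427/EI
Flexibility coefficient — unit upward force at B: δ_{BB} = L³/(3EI) = 41.67/EI.
The prop prevents deflection at B: R_B = δ_0/δ_{BB} = 3427/41.67 = 82.24 kN.
Moment equilibrium about A: M_A = Σ(load moments about A) − R_B·L = 583.3 − 82.24×5 = 172.1 kN·m.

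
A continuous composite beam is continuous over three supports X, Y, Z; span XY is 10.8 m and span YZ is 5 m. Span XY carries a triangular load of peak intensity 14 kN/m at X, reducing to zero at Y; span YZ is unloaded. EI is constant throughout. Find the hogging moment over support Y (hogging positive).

Insert a hinge at Y; M_Y is the redundant, and each span becomes simply supported.
Discontinuity in slope at Y on the released structure — sum the simple-span end rotations:
  span XY: triangular load, peak 14: 7w₀L³/(360EI) = 342.9/EI
  relative rotation θ_0 = (342.9 + 0)/EI = 342.9/EI
A unit hogging moment at Y produces rotation L₁/(3EI) + L₂/(3EI) = 5.267/EI.
Compatibility: M_Y·(L₁+L₂)/(3EI) = θ_0, giving M_Y = 65.11 kN·m (hogging).

M_Y = 65.11 kN·m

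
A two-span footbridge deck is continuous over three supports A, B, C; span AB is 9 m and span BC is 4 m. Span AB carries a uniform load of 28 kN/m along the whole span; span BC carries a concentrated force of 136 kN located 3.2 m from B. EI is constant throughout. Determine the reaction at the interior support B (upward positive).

R_B = 229.9 kN

Release continuity at B by inserting a hinge; the redundant is the internal moment M_B. The primary structure is two simply-supported spans AB and BC.
Discontinuity in slope at B on the released structure — sum the simple-span end rotations:
  span AB: UDL 28: wL³/(24EI) = 850.5/EI
  span BC: point load 136 at a = 3.2: Pab(L + b)/(6LEI) = 69.63/EI
  relative rotation θ_0 = (850.5 + 69.63)/EI = 920.1/EI
A unit hogging moment at B produces rotation L₁/(3EI) + L₂/(3EI) = 4.333/EI.
Compatibility: M_B·(L₁+L₂)/(3EI) = θ_0, giving M_B = 212.3 kN·m (hogging).
Span AB, ΣM about A with M_B applied at B: R_B^{AB}·9 = 1134 + 212.3, so R_B^{AB} = 149.6 kN and R_A = 252 − 149.6 = 102.4 kN.
Span BC, ΣM about C: R_B^{BC}·4 = 108.8 + 212.3, so R_B^{BC} = 80.28 kN and R_C = 136 − 80.28 = 55.72 kN.
R_B = 149.6 + 80.28 = 229.9 kN.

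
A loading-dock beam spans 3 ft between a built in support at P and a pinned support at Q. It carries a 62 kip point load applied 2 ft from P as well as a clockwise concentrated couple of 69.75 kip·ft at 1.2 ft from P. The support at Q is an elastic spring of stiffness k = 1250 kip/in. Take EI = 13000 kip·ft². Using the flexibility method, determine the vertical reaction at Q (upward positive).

R_Q = 49.68 kip

Remove the prop at Q; the released (primary) structure is a cantilever built in at P.
Deflection at Q on the released cantilever, summing each load's contribution:
  point load 62 at a = 2: Pa²(3L − a)/(6EI) = 289.3/EI
  clockwise couple 69.75 at a = 1.2: M₀a(2L − a)/(2EI) = 200.9/EI
  δ_0 = 490.2/EI
Flexibility coefficient — unit upward force at Q: δ_{QQ} = L³/(3EI) = 9/EI.
With EI = 13000 kip·ft²: δ_0 = 0.037709 ft and δ_{QQ} = 0.000692 ft/kip.
Compatibility — the spring shortens by R_Q/k under the reaction it provides: δ_0 − R_Q·δ_{QQ} = R_Q/k. With 1/k = 1/(1250×12) ft/kip = 0.000067 ft/kip, R_Q = δ_0 / (δ_{QQ} + 1/k) = 0.037709 / (0.000692 + 0.000067) = 49.68 kip.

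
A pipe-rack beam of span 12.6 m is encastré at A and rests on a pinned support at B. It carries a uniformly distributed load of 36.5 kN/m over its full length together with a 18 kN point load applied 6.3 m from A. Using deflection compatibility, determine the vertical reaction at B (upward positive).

R_B = 178.1 kN

Take the reaction at B as the redundant and release it; the primary structure is a cantilever fixed at A.
Downward deflection at the released point B due to the loads:
  UDL 36.5: wL⁴/(8EI) = 114997/EI
  point load 18 at a = 6.3: Pa²(3L − a)/(6EI) = 3751/EI
  δ_0 = 118747/EI
Flexibility coefficient — unit upward force at B: δ_{BB} = L³/(3EI) = 666.8/EI.
Compatibility at B: δ_0 − R_B·δ_{BB} = 0, so R_B = 118747/666.8 = 178.1 kN.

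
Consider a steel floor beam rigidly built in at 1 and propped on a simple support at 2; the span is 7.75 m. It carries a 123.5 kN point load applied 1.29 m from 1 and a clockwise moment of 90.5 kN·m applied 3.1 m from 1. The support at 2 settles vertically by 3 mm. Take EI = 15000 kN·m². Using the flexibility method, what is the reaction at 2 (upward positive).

R_2 = 15.77 kN

Remove the prop at 2; the released (primary) structure is a cantilever built in at 1.
Primary-structure tip deflection at 2 by superposition:
  point load 123.5 at a = 1.29: Pa²(3L − a)/(6EI) = 752.2/EI
  clockwise couple 90.5 at a = 3.1: M₀a(2L − a)/(2EI) = 1739/EI
  δ_0 = 2492/EI
Tip deflection under a unit load at 2: L³/(3EI) = 155.2/EI.
With EI = 15000 kN·m²: δ_0 = 0.16611 m and δ_{22} = 0.010344 m/kN.
Compatibility — the beam at 2 must follow the support down by 0.003 m: δ_0 − R_2·δ_{22} = 0.003, so R_2 = (0.16611 − 0.003)/0.010344 = 15.77 kN.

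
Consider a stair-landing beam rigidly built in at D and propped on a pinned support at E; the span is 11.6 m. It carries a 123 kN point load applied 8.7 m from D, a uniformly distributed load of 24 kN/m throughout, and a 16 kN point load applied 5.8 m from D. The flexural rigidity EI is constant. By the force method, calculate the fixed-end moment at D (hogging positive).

M_D = 605.7 kN·m

Choose R_E as the redundant. The primary structure is the cantilever fixed at D.
Deflection at E on the released cantilever, summing each load's contribution:
  point load 123 at a = 8.7: Pa²(3L − a)/(6EI) = 40498/EI
  UDL 24: wL⁴/(8EI) = 54319/EI
  point load 16 at a = 5.8: Pa²(3L − a)/(6EI) = 2601/EI
  δ_0 = 97419/EI
Flexibility coefficient — unit upward force at E: δ_{EE} = L³/(3EI) = 520.3/EI.
The prop prevents deflection at E: R_E = δ_0/δ_{EE} = 97419/520.3 = 187.2 kN.
Moment equilibrium about D: M_D = Σ(load moments about D) − R_E·L = 2778 − 187.2×11.6 = 605.7 kN·m.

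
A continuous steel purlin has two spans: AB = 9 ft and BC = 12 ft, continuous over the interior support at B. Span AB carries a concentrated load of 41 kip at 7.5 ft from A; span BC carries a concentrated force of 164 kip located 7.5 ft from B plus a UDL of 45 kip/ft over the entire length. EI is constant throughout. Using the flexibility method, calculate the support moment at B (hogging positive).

Release continuity at B by inserting a hinge; the redundant is the internal moment M_B. The primary structure is two simply-supported spans AB and BC.
End slopes at the hinge B, treating each span as simply supported:
  span AB: point load 41 at a = 7.5: Pab(L + a)/(6LEI) = 140.9/EI
  span BC: point load 164 at a = 7.5: Pab(L + b)/(6LEI) = 1268/EI
  span BC: UDL 45: wL³/(24EI) = 3240/EI
  relative rotation θ_0 = (140.9 + 4508)/EI = 4649/EI
A unit hogging moment at B produces rotation L₁/(3EI) + L₂/(3EI) = 7/EI.
Slope continuity at B: θ_0 = M_B·7/EI, so M_B = 4649/7 = 664.2 kip·ft (hogging).

M_B = 664.2 kip·ft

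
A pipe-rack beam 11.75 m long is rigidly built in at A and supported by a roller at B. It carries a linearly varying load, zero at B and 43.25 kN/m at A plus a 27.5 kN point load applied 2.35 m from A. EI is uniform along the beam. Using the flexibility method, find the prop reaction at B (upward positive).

R_B = 52.36 kN

Take the reaction at B as the redundant and release it; the primary structure is a cantilever fixed at A.
Primary-structure tip deflection at B by superposition:
  triangular load, peak 43.25 at the fixed end: w₀L⁴/(30EI) = 27480/EI
  point load 27.5 at a = 2.35: Pa²(3L − a)/(6EI) = 832.7/EI
  δ_0 = 28313/EI
Tip deflection under a unit load at B: L³/(3EI) = 540.7/EI.
Compatibility at B: δ_0 − R_B·δ_{BB} = 0, so R_B = 28313/540.7 = 52.36 kN.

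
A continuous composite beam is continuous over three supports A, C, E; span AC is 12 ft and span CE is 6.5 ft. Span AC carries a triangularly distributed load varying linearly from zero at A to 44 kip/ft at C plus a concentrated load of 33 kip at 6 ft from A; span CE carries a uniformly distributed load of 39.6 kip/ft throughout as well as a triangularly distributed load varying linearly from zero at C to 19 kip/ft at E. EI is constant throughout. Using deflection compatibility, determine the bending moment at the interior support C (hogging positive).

Insert a hinge at C; M_C is the redundant, and each span becomes simply supported.
Rotations at C on the released spans (each span's end-slope, ×1/EI):
  span AC: triangular load, peak 44: w₀L³/(45EI) = 1690/EI
  span AC: point load 33 at a = 6: Pab(L + a)/(6LEI) = 297/EI
  span CE: UDL 39.6: wL³/(24EI) = 453.1/EI
  span CE: triangular load, peak 19: 7w₀L³/(360EI) = 101.5/EI
  relative rotation θ_0 = (1987 + 554.6)/EI = 2541/EI
A unit hogging moment at C produces rotation L₁/(3EI) + L₂/(3EI) = 6.167/EI.
Slope continuity at C: θ_0 = M_C·6.167/EI, so M_C = 2541/6.167 = 412.1 kip·ft (hogging).

M_C = 412.1 kip·ft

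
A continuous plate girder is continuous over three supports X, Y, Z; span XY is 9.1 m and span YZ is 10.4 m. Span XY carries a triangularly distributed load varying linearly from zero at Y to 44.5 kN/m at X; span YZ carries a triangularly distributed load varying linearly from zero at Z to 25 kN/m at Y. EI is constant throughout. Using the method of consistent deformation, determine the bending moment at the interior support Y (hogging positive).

M_Y = 196.5 kN·m

Insert a hinge at Y; M_Y is the redundant, and each span becomes simply supported.
Discontinuity in slope at Y on the released structure — sum the simple-span end rotations:
  span XY: triangular load, peak 44.5: 7w₀L³/(360EI) = 652/EI
  span YZ: triangular load, peak 25: w₀L³/(45EI) = 624.9/EI
  relative rotation θ_0 = (652 + 624.9)/EI = 1277/EI
A unit hogging moment at Y produces rotation L₁/(3EI) + L₂/(3EI) = 6.5/EI.
Compatibility: M_Y·(L₁+L₂)/(3EI) = θ_0, giving M_Y = 196.5 kN·m (hogging).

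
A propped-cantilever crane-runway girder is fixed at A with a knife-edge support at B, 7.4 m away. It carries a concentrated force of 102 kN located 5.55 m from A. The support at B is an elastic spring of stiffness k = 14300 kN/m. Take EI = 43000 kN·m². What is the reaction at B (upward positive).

R_B = 63.14 kN

Release the roller at B. Primary structure: cantilever fixed at A.
Primary-structure tip deflection at B by superposition:
  point load 102 at a = 5.55: Pa²(3L − a)/(6EI) = 8719/EI
Tip deflection under a unit load at B: L³/(3EI) = 135.1/EI.
With EI = 43000 kN·m²: δ_0 = 0.20276 m and δ_{BB} = 0.003141 m/kN.
Compatibility — the spring shortens by R_B/k under the reaction it provides: δ_0 − R_B·δ_{BB} = R_B/k. With 1/k = 0.00007 m/kN, R_B = δ_0 / (δ_{BB} + 1/k) = 0.20276 / (0.003141 + 0.00007) = 63.14 kN.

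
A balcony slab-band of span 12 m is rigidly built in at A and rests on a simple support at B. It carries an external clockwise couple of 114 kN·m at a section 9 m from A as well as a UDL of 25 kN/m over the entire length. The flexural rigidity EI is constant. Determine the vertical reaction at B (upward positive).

Take the reaction at B as the redundant and release it; the primary structure is a cantilever fixed at A.
Free-end deflection of the primary structure under the applied loading (downward +):
  clockwise couple 114 at a = 9: M₀a(2L − a)/(2EI) = 7695/EI
  UDL 25: wL⁴/(8EI) = 64800/EI
  δ_0 = 72495/EI
Flexibility coefficient — unit upward force at B: δ_{BB} = L³/(3EI) = 576/EI.
The prop prevents deflection at B: R_B = δ_0/δ_{BB} = 72495/576 = 125.9 kN.

R_B = 125.9 kN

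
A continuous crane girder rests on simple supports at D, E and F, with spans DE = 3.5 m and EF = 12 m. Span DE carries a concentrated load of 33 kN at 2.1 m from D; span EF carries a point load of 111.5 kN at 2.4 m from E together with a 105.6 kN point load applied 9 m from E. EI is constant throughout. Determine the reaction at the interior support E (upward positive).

R_E = 234.7 kN

Take M_E as the redundant. Released structure: two simple spans DE and EF with a hinge at E.
End slopes at the hinge E, treating each span as simply supported:
  span DE: point load 33 at a = 2.1: Pab(L + a)/(6LEI) = 25.87/EI
  span EF: point load 111.5 at a = 2.4: Pab(L + b)/(6LEI) = 770.7/EI
  span EF: point load 105.6 at a = 9: Pab(L + b)/(6LEI) = 594/EI
  relative rotation θ_0 = (25.87 + 1365)/EI = 1391/EI
A unit hogging moment at E produces rotation L₁/(3EI) + L₂/(3EI) = 5.167/EI.
Compatibility: M_E·(L₁+L₂)/(3EI) = θ_0, giving M_E = 269.1 kN·m (hogging).
Span DE, ΣM about D with M_E applied at E: R_E^{DE}·3.5 = 69.3 + 269.1, so R_E^{DE} = 96.7 kN and R_D = 33 − 96.7 = -63.7 kN.
Span EF, ΣM about F: R_E^{EF}·12 = 1387 + 269.1, so R_E^{EF} = 138 kN and R_F = 217.1 − 138 = 79.07 kN.
R_E = 96.7 + 138 = 234.7 kN.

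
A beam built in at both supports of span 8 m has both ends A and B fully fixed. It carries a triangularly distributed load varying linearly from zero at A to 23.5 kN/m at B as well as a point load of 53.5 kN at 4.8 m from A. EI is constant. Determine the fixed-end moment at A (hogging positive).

Release both end moments; the primary structure is a simply-supported span AB with redundants M_A and M_B.
End rotations of the released simple span under the applied load (×1/EI):
  at A: triangular load, peak 23.5: 7w₀L³/(360EI) = 234/EI
  at B: triangular load, peak 23.5: w₀L³/(45EI) = 267.4/EI
  at A: point load 53.5 at a = 4.8: Pab(L + b)/(6LEI) = 191.7/EI
  at B: point load 53.5 at a = 4.8: Pab(L + a)/(6LEI) = 219.1/EI
  θ_A0 = 425.7/EI,  θ_B0 = 486.5/EI
Flexibility coefficients: a unit moment at one end gives L/(3EI) there and L/(6EI) at the far end, so f₁₁ = f₂₂ = 2.667/EI and f₁₂ = f₂₁ = 1.333/EI.
Compatibility — zero rotation at each built-in end:
  2.667 M_A + 1.333 M_B = 425.7
  1.333 M_A + 2.667 M_B = 486.5
Solving the pair gives M_A = 91.22 kN·m and M_B = 136.8 kN·m (hogging).

M_A = 91.22 kN·m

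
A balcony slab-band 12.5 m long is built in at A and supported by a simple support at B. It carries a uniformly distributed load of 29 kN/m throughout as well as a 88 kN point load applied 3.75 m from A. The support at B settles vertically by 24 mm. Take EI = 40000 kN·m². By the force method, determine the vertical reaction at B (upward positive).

Release the roller at B. Primary structure: cantilever fixed at A.
Deflection at B on the released cantilever, summing each load's contribution:
  UDL 29: wL⁴/(8EI) = 88501/EI
  point load 88 at a = 3.75: Pa²(3L − a)/(6EI) = 6961/EI
  δ_0 = 95462/EI
Tip deflection under a unit load at B: L³/(3EI) = 651/EI.
With EI = 40000 kN·m²: δ_0 = 2.3865 m and δ_{BB} = 0.016276 m/kN.
Compatibility — the beam at B must follow the support down by 0.024 m: δ_0 − R_B·δ_{BB} = 0.024, so R_B = (2.3865 − 0.024)/0.016276 = 145.2 kN.

R_B = 145.2 kN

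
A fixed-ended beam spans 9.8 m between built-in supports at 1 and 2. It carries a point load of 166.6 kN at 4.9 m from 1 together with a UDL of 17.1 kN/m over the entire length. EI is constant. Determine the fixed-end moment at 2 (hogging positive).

M_2 = 340.9 kN·m

Release both end moments; the primary structure is a simply-supported span 12 with redundants M_1 and M_2.
Simple-span end rotations at 1 and 2 under the given loads:
  at 1: point load 166.6 at a = 4.9: Pab(L + b)/(6LEI) = 1000/EI
  at 2: point load 166.6 at a = 4.9: Pab(L + a)/(6LEI) = 1000/EI
  at 1: UDL 17.1: wL³/(24EI) = 670.6/EI
  at 2: UDL 17.1: wL³/(24EI) = 670.6/EI
  θ_10 = 1671/EI,  θ_20 = 1671/EI
Flexibility coefficients: a unit moment at one end gives L/(3EI) there and L/(6EI) at the far end, so f₁₁ = f₂₂ = 3.267/EI and f₁₂ = f₂₁ = 1.633/EI.
Compatibility — zero rotation at each built-in end:
  3.267 M_1 + 1.633 M_2 = 1671
  1.633 M_1 + 3.267 M_2 = 1671
Solving the pair gives M_1 = 340.9 kN·m and M_2 = 340.9 kN·m (hogging).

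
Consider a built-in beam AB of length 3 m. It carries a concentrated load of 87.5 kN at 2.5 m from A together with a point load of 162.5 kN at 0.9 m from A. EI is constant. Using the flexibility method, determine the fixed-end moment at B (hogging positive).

Release both end moments; the primary structure is a simply-supported span AB with redundants M_A and M_B.
Simple-span end rotations at A and B under the given loads:
  at A: point load 87.5 at a = 2.5: Pab(L + b)/(6LEI) = 21.27/EI
  at B: point load 87.5 at a = 2.5: Pab(L + a)/(6LEI) = 33.42/EI
  at A: point load 162.5 at a = 0.9: Pab(L + b)/(6LEI) = 87.02/EI
  at B: point load 162.5 at a = 0.9: Pab(L + a)/(6LEI) = 66.54/EI
  θ_A0 = 108.3/EI,  θ_B0 = 99.96/EI
Flexibility coefficients: a unit moment at one end gives L/(3EI) there and L/(6EI) at the far end, so f₁₁ = f₂₂ = 1/EI and f₁₂ = f₂₁ = 0.5/EI.
Compatibility — zero rotation at each built-in end:
  1 M_A + 0.5 M_B = 108.3
  0.5 M_A + 1 M_B = 99.96
Solving the pair gives M_A = 77.74 kN·m and M_B = 61.09 kN·m (hogging).

M_B = 61.09 kN·m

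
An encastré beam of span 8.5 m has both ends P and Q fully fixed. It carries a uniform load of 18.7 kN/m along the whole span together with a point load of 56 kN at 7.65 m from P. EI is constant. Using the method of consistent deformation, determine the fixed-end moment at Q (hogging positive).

M_Q = 151.1 kN·m

Release both end moments; the primary structure is a simply-supported span PQ with redundants M_P and M_Q.
Simple-span end rotations at P and Q under the given loads:
  at P: UDL 18.7: wL³/(24EI) = 478.5/EI
  at Q: UDL 18.7: wL³/(24EI) = 478.5/EI
  at P: point load 56 at a = 7.65: Pab(L + b)/(6LEI) = 66.76/EI
  at Q: point load 56 at a = 7.65: Pab(L + a)/(6LEI) = 115.3/EI
  θ_P0 = 545.3/EI,  θ_Q0 = 593.8/EI
Flexibility coefficients: a unit moment at one end gives L/(3EI) there and L/(6EI) at the far end, so f₁₁ = f₂₂ = 2.833/EI and f₁₂ = f₂₁ = 1.417/EI.
Compatibility — zero rotation at each built-in end:
  2.833 M_P + 1.417 M_Q = 545.3
  1.417 M_P + 2.833 M_Q = 593.8
Solving the pair gives M_P = 116.9 kN·m and M_Q = 151.1 kN·m (hogging).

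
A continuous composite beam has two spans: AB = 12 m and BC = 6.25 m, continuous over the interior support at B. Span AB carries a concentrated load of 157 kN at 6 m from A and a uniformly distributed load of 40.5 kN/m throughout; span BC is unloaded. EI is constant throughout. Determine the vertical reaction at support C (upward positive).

Take M_B as the redundant. Released structure: two simple spans AB and BC with a hinge at B.
End slopes at the hinge B, treating each span as simply supported:
  span AB: point load 157 at a = 6: Pab(L + a)/(6LEI) = 1413/EI
  span AB: UDL 40.5: wL³/(24EI) = 2916/EI
  relative rotation θ_0 = (4329 + 0)/EI = 4329/EI
A unit hogging moment at B produces rotation L₁/(3EI) + L₂/(3EI) = 6.083/EI.
Slope continuity at B: θ_0 = M_B·6.083/EI, so M_B = 4329/6.083 = 711.6 kN·m (hogging).
Span BC, ΣM about C: R_B^{BC}·6.25 = 0 + 711.6, so R_B^{BC} = 113.9 kN and R_C = 0 − 113.9 = -113.9 kN.

R_C = -113.9 kN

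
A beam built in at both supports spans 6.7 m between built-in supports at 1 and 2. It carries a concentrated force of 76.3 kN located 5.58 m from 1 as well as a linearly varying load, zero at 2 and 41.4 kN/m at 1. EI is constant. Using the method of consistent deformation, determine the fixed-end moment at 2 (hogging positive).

M_2 = 121.2 kN·m

Take the two fixed-end moments M_1, M_2 as redundants; the released structure is the simple span 12.
On the primary (simply-supported) span, the end slopes from the loading are:
  at 1: point load 76.3 at a = 5.58: Pab(L + b)/(6LEI) = 92.76/EI
  at 2: point load 76.3 at a = 5.58: Pab(L + a)/(6LEI) = 145.7/EI
  at 1: triangular load, peak 41.4: w₀L³/(45EI) = 276.7/EI
  at 2: triangular load, peak 41.4: 7w₀L³/(360EI) = 242.1/EI
  θ_10 = 369.5/EI,  θ_20 = 387.8/EI
Flexibility coefficients: a unit moment at one end gives L/(3EI) there and L/(6EI) at the far end, so f₁₁ = f₂₂ = 2.233/EI and f₁₂ = f₂₁ = 1.117/EI.
Compatibility — zero rotation at each built-in end:
  2.233 M_1 + 1.117 M_2 = 369.5
  1.117 M_1 + 2.233 M_2 = 387.8
Solving the pair gives M_1 = 104.8 kN·m and M_2 = 121.2 kN·m (hogging).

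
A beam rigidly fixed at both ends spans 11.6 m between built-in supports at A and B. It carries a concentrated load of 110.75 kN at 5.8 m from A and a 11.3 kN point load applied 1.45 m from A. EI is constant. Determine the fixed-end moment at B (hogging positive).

M_B = 162.4 kN·m

Release both end moments; the primary structure is a simply-supported span AB with redundants M_A and M_B.
End rotations of the released simple span under the applied load (×1/EI):
  at A: point load 110.75 at a = 5.8: Pab(L + b)/(6LEI) = 931.4/EI
  at B: point load 110.75 at a = 5.8: Pab(L + a)/(6LEI) = 931.4/EI
  at A: point load 11.3 at a = 1.45: Pab(L + b)/(6LEI) = 51.97/EI
  at B: point load 11.3 at a = 1.45: Pab(L + a)/(6LEI) = 31.18/EI
  θ_A0 = 983.4/EI,  θ_B0 = 962.6/EI
Flexibility coefficients: a unit moment at one end gives L/(3EI) there and L/(6EI) at the far end, so f₁₁ = f₂₂ = 3.867/EI and f₁₂ = f₂₁ = 1.933/EI.
Compatibility — zero rotation at each built-in end:
  3.867 M_A + 1.933 M_B = 983.4
  1.933 M_A + 3.867 M_B = 962.6
Solving the pair gives M_A = 173.1 kN·m and M_B = 162.4 kN·m (hogging).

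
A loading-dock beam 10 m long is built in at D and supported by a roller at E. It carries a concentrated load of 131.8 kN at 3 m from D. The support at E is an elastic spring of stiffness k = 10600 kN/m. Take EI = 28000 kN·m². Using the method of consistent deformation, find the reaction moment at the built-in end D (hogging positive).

M_D = 236.5 kN·m

Release the roller at E. Primary structure: cantilever fixed at D.
Primary-structure tip deflection at E by superposition:
  point load 131.8 at a = 3: Pa²(3L − a)/(6EI) = 5338/EI
Flexibility coefficient — unit upward force at E: δ_{EE} = L³/(3EI) = 333.3/EI.
With EI = 28000 kN·m²: δ_0 = 0.19064 m and δ_{EE} = 0.011905 m/kN.
Compatibility — the spring shortens by R_E/k under the reaction it provides: δ_0 − R_E·δ_{EE} = R_E/k. With 1/k = 0.000094 m/kN, R_E = δ_0 / (δ_{EE} + 1/k) = 0.19064 / (0.011905 + 0.000094) = 15.89 kN.
Moment equilibrium about D: M_D = Σ(load moments about D) − R_E·L = 395.4 − 15.89×10 = 236.5 kN·m.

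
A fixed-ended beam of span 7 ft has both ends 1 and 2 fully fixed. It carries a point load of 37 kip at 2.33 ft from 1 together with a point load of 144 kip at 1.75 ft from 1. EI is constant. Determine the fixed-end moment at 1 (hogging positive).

Take the two fixed-end moments M_1, M_2 as redundants; the released structure is the simple span 12.
End rotations of the released simple span under the applied load (×1/EI):
  at 1: point load 37 at a = 2.33: Pab(L + b)/(6LEI) = 111.9/EI
  at 2: point load 37 at a = 2.33: Pab(L + a)/(6LEI) = 89.43/EI
  at 1: point load 144 at a = 1.75: Pab(L + b)/(6LEI) = 385.9/EI
  at 2: point load 144 at a = 1.75: Pab(L + a)/(6LEI) = 275.6/EI
  θ_10 = 497.7/EI,  θ_20 = 365.1/EI
Flexibility coefficients: a unit moment at one end gives L/(3EI) there and L/(6EI) at the far end, so f₁₁ = f₂₂ = 2.333/EI and f₁₂ = f₂₁ = 1.167/EI.
Compatibility — zero rotation at each built-in end:
  2.333 M_1 + 1.167 M_2 = 497.7
  1.167 M_1 + 2.333 M_2 = 365.1
Solving the pair gives M_1 = 180.1 kip·ft and M_2 = 66.39 kip·ft (hogging).

M_1 = 180.1 kip·ft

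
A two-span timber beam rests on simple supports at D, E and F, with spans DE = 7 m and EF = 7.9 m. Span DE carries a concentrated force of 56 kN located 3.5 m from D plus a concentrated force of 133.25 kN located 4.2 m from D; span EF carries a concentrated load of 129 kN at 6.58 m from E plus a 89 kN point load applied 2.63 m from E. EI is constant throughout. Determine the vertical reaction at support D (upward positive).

Take M_E as the redundant. Released structure: two simple spans DE and EF with a hinge at E.
Discontinuity in slope at E on the released structure — sum the simple-span end rotations:
  span DE: point load 56 at a = 3.5: Pab(L + a)/(6LEI) = 171.5/EI
  span DE: point load 133.25 at a = 4.2: Pab(L + a)/(6LEI) = 417.9/EI
  span EF: point load 129 at a = 6.58: Pab(L + b)/(6LEI) = 217.9/EI
  span EF: point load 89 at a = 2.63: Pab(L + b)/(6LEI) = 342.7/EI
  relative rotation θ_0 = (589.4 + 560.7)/EI = 1150/EI
A unit hogging moment at E produces rotation L₁/(3EI) + L₂/(3EI) = 4.967/EI.
Slope continuity at E: θ_0 = M_E·4.967/EI, so M_E = 1150/4.967 = 231.6 kN·m (hogging).
Span DE, ΣM about D with M_E applied at E: R_E^{DE}·7 = 755.6 + 231.6, so R_E^{DE} = 141 kN and R_D = 189.2 − 141 = 48.22 kN.

R_D = 48.22 kN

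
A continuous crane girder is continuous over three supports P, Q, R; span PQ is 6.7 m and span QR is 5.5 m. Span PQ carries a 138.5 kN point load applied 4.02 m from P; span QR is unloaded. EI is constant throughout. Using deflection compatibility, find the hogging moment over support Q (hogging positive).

Release continuity at Q by inserting a hinge; the redundant is the internal moment M_Q. The primary structure is two simply-supported spans PQ and QR.
Discontinuity in slope at Q on the released structure — sum the simple-span end rotations:
  span PQ: point load 138.5 at a = 4.02: Pab(L + a)/(6LEI) = 397.9/EI
  relative rotation θ_0 = (397.9 + 0)/EI = 397.9/EI
A unit hogging moment at Q produces rotation L₁/(3EI) + L₂/(3EI) = 4.067/EI.
Compatibility: M_Q·(L₁+L₂)/(3EI) = θ_0, giving M_Q = 97.85 kN·m (hogging).

M_Q = 97.85 kN·m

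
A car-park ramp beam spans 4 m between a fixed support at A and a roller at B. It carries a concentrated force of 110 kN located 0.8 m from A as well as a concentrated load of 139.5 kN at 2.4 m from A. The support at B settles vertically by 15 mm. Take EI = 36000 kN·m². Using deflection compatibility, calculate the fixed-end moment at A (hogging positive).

Take the reaction at B as the redundant and release it; the primary structure is a cantilever fixed at A.
Downward deflection at the released point B due to the loads:
  point load 110 at a = 0.8: Pa²(3L − a)/(6EI) = 131.4/EI
  point load 139.5 at a = 2.4: Pa²(3L − a)/(6EI) = 1286/EI
  δ_0 = 1417/EI
Tip deflection under a unit load at B: L³/(3EI) = 21.33/EI.
With EI = 36000 kN·m²: δ_0 = 0.039362 m and δ_{BB} = 0.000593 m/kN.
Compatibility — the beam at B must follow the support down by 0.015 m: δ_0 − R_B·δ_{BB} = 0.015, so R_B = (0.039362 − 0.015)/0.000593 = 41.11 kN.
Moment equilibrium about A: M_A = Σ(load moments about A) − R_B·L = 422.8 − 41.11×4 = 258.4 kN·m.

M_A = 258.4 kN·m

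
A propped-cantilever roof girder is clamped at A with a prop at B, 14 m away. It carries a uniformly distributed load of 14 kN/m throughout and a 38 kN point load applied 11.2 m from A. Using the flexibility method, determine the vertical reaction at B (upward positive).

Release the roller at B. Primary structure: cantilever fixed at A.
Primary-structure tip deflection at B by superposition:
  UDL 14: wL⁴/(8EI) = 67228/EI
  point load 38 at a = 11.2: Pa²(3L − a)/(6EI) = 24469/EI
  δ_0 = 91697/EI
Flexibility coefficient — unit upward force at B: δ_{BB} = L³/(3EI) = 914.7/EI.
Compatibility at B: δ_0 − R_B·δ_{BB} = 0, so R_B = 91697/914.7 = 100.3 kN.

R_B = 100.3 kN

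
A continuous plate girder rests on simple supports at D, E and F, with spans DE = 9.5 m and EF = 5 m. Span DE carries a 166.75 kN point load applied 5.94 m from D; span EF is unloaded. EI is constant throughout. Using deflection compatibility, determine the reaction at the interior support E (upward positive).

R_E = 164.6 kN

Insert a hinge at E; M_E is the redundant, and each span becomes simply supported.
Rotations at E on the released spans (each span's end-slope, ×1/EI):
  span DE: point load 166.75 at a = 5.94: Pab(L + a)/(6LEI) = 955.2/EI
  relative rotation θ_0 = (955.2 + 0)/EI = 955.2/EI
A unit hogging moment at E produces rotation L₁/(3EI) + L₂/(3EI) = 4.833/EI.
Slope continuity at E: θ_0 = M_E·4.833/EI, so M_E = 955.2/4.833 = 197.6 kN·m (hogging).
Span DE, ΣM about D with M_E applied at E: R_E^{DE}·9.5 = 990.5 + 197.6, so R_E^{DE} = 125.1 kN and R_D = 166.8 − 125.1 = 41.69 kN.
Span EF, ΣM about F: R_E^{EF}·5 = 0 + 197.6, so R_E^{EF} = 39.52 kN and R_F = 0 − 39.52 = -39.52 kN.
R_E = 125.1 + 39.52 = 164.6 kN.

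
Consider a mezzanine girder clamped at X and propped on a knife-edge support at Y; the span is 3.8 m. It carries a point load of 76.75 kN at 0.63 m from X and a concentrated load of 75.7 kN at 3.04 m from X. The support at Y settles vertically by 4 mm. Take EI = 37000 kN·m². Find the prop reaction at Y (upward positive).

Choose R_Y as the redundant. The primary structure is the cantilever fixed at X.
Downward deflection at the released point Y due to the loads:
  point load 76.75 at a = 0.63: Pa²(3L − a)/(6EI) = 54.68/EI
  point load 75.7 at a = 3.04: Pa²(3L − a)/(6EI) = 974.8/EI
  δ_0 = 1029/EI
Flexibility coefficient — unit upward force at Y: δ_{YY} = L³/(3EI) = 18.29/EI.
With EI = 37000 kN·m²: δ_0 = 0.027823 m and δ_{YY} = 0.000494 m/kN.
Compatibility — the beam at Y must follow the support down by 0.004 m: δ_0 − R_Y·δ_{YY} = 0.004, so R_Y = (0.027823 − 0.004)/0.000494 = 48.19 kN.

R_Y = 48.19 kN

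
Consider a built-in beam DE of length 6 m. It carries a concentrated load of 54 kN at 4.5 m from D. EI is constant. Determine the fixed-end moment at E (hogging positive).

Release both end moments; the primary structure is a simply-supported span DE with redundants M_D and M_E.
Simple-span end rotations at D and E under the given loads:
  at D: point load 54 at a = 4.5: Pab(L + b)/(6LEI) = 75.94/EI
  at E: point load 54 at a = 4.5: Pab(L + a)/(6LEI) = 106.3/EI
  θ_D0 = 75.94/EI,  θ_E0 = 106.3/EI
Flexibility coefficients: a unit moment at one end gives L/(3EI) there and L/(6EI) at the far end, so f₁₁ = f₂₂ = 2/EI and f₁₂ = f₂₁ = 1/EI.
Compatibility — zero rotation at each built-in end:
  2 M_D + 1 M_E = 75.94
  1 M_D + 2 M_E = 106.3
Solving the pair gives M_D = 15.19 kN·m and M_E = 45.56 kN·m (hogging).

M_E = 45.56 kN·m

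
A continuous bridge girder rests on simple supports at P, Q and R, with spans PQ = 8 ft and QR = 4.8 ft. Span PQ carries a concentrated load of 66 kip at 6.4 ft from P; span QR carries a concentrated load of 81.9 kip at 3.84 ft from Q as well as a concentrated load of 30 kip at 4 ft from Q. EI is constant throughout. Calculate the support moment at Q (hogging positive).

M_Q = 66.05 kip·ft

Take M_Q as the redundant. Released structure: two simple spans PQ and QR with a hinge at Q.
End slopes at the hinge Q, treating each span as simply supported:
  span PQ: point load 66 at a = 6.4: Pab(L + a)/(6LEI) = 202.8/EI
  span QR: point load 81.9 at a = 3.84: Pab(L + b)/(6LEI) = 60.38/EI
  span QR: point load 30 at a = 4: Pab(L + b)/(6LEI) = 18.67/EI
  relative rotation θ_0 = (202.8 + 79.05)/EI = 281.8/EI
A unit hogging moment at Q produces rotation L₁/(3EI) + L₂/(3EI) = 4.267/EI.
Slope continuity at Q: θ_0 = M_Q·4.267/EI, so M_Q = 281.8/4.267 = 66.05 kip·ft (hogging).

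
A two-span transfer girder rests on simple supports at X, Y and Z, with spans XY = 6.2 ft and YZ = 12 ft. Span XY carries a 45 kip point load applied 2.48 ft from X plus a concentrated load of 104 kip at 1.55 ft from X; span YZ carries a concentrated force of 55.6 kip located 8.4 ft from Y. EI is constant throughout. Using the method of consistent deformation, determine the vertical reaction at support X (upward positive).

R_X = 88.59 kip

Take M_Y as the redundant. Released structure: two simple spans XY and YZ with a hinge at Y.
End slopes at the hinge Y, treating each span as simply supported:
  span XY: point load 45 at a = 2.48: Pab(L + a)/(6LEI) = 96.87/EI
  span XY: point load 104 at a = 1.55: Pab(L + a)/(6LEI) = 156.2/EI
  span YZ: point load 55.6 at a = 8.4: Pab(L + b)/(6LEI) = 364.3/EI
  relative rotation θ_0 = (253 + 364.3)/EI = 617.3/EI
A unit hogging moment at Y produces rotation L₁/(3EI) + L₂/(3EI) = 6.067/EI.
Compatibility: M_Y·(L₁+L₂)/(3EI) = θ_0, giving M_Y = 101.8 kip·ft (hogging).
Span XY, ΣM about X with M_Y applied at Y: R_Y^{XY}·6.2 = 272.8 + 101.8, so R_Y^{XY} = 60.41 kip and R_X = 149 − 60.41 = 88.59 kip.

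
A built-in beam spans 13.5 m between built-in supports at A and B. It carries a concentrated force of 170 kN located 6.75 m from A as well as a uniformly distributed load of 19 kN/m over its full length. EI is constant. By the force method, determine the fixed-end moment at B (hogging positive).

Release both end moments; the primary structure is a simply-supported span AB with redundants M_A and M_B.
On the primary (simply-supported) span, the end slopes from the loading are:
  at A: point load 170 at a = 6.75: Pab(L + b)/(6LEI) = 1936/EI
  at B: point load 170 at a = 6.75: Pab(L + a)/(6LEI) = 1936/EI
  at A: UDL 19: wL³/(24EI) = 1948/EI
  at B: UDL 19: wL³/(24EI) = 1948/EI
  θ_A0 = 3884/EI,  θ_B0 = 3884/EI
Flexibility coefficients: a unit moment at one end gives L/(3EI) there and L/(6EI) at the far end, so f₁₁ = f₂₂ = 4.5/EI and f₁₂ = f₂₁ = 2.25/EI.
Compatibility — zero rotation at each built-in end:
  4.5 M_A + 2.25 M_B = 3884
  2.25 M_A + 4.5 M_B = 3884
Solving the pair gives M_A = 575.4 kN·m and M_B = 575.4 kN·m (hogging).

M_B = 575.4 kN·m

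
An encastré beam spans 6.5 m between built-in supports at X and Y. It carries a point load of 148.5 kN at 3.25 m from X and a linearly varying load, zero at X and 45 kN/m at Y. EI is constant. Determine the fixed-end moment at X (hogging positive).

M_X = 184 kN·m

Release both end moments; the primary structure is a simply-supported span XY with redundants M_X and M_Y.
On the primary (simply-supported) span, the end slopes from the loading are:
  at X: point load 148.5 at a = 3.25: Pab(L + b)/(6LEI) = 392.1/EI
  at Y: point load 148.5 at a = 3.25: Pab(L + a)/(6LEI) = 392.1/EI
  at X: triangular load, peak 45: 7w₀L³/(360EI) = 240.3/EI
  at Y: triangular load, peak 45: w₀L³/(45EI) = 274.6/EI
  θ_X0 = 632.4/EI,  θ_Y0 = 666.8/EI
Flexibility coefficients: a unit moment at one end gives L/(3EI) there and L/(6EI) at the far end, so f₁₁ = f₂₂ = 2.167/EI and f₁₂ = f₂₁ = 1.083/EI.
Compatibility — zero rotation at each built-in end:
  2.167 M_X + 1.083 M_Y = 632.4
  1.083 M_X + 2.167 M_Y = 666.8
Solving the pair gives M_X = 184 kN·m and M_Y = 215.7 kN·m (hogging).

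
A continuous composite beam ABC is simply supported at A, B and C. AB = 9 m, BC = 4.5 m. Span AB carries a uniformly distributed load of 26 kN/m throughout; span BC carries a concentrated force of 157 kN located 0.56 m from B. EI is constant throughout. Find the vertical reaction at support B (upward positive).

Release continuity at B by inserting a hinge; the redundant is the internal moment M_B. The primary structure is two simply-supported spans AB and BC.
Rotations at B on the released spans (each span's end-slope, ×1/EI):
  span AB: UDL 26: wL³/(24EI) = 789.8/EI
  span BC: point load 157 at a = 0.56: Pab(L + b)/(6LEI) = 108.3/EI
  relative rotation θ_0 = (789.8 + 108.3)/EI = 898/EI
A unit hogging moment at B produces rotation L₁/(3EI) + L₂/(3EI) = 4.5/EI.
Slope continuity at B: θ_0 = M_B·4.5/EI, so M_B = 898/4.5 = 199.6 kN·m (hogging).
Span AB, ΣM about A with M_B applied at B: R_B^{AB}·9 = 1053 + 199.6, so R_B^{AB} = 139.2 kN and R_A = 234 − 139.2 = 94.83 kN.
Span BC, ΣM about C: R_B^{BC}·4.5 = 618.6 + 199.6, so R_B^{BC} = 181.8 kN and R_C = 157 − 181.8 = -24.81 kN.
R_B = 139.2 + 181.8 = 321 kN.

R_B = 321 kN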